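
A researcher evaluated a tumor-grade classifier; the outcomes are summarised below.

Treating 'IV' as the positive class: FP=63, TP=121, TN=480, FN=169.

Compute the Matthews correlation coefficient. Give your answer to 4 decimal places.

0.3459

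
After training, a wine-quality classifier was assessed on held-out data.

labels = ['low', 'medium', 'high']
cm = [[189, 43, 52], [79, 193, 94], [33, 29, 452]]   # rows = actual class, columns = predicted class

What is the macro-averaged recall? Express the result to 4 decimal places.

0.6907

Per-class recall (TP/(TP+FN)):
  low: TP=189, FN=43+52=95 → 189/284 = 0.66549
  medium: TP=193, FN=79+94=173 → 193/366 = 0.52732
  high: TP=452, FN=33+29=62 → 452/514 = 0.87938
Macro-recall = mean = (0.66549 + 0.52732 + 0.87938) / 3 = 0.6907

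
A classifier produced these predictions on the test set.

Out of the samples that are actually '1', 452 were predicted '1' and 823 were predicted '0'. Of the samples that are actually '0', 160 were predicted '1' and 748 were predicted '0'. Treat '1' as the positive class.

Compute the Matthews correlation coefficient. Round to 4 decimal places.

0.1957

MCC = (TP·TN − FP·FN) / √((TP+FP)(TP+FN)(TN+FP)(TN+FN))
Numerator = 452·748 − 160·823 = 206416
Denominator = √(612·1275·908·1571) = √1113072980400 = 1055022.7393
MCC = 206416 / 1055022.7393 = 0.1957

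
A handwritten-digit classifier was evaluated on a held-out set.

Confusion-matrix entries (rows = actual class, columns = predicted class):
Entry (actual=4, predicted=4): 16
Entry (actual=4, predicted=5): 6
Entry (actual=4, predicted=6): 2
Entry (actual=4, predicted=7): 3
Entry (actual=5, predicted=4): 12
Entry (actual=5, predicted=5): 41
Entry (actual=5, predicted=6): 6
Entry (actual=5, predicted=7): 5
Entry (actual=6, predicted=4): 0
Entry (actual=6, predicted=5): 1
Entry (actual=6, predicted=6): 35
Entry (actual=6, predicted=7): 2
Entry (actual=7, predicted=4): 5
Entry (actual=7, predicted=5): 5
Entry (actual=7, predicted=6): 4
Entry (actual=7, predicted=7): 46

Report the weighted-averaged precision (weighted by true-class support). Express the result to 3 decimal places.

Per-class precision (TP/(TP+FP)):
  4: TP=16, FP=12+0+5=17 → 16/33 = 0.4848
  5: TP=41, FP=6+1+5=12 → 41/53 = 0.7736
  6: TP=35, FP=2+6+4=12 → 35/47 = 0.7447
  7: TP=46, FP=3+5+2=10 → 46/56 = 0.8214
Weighted-precision = Σ (supportᵢ/N)·precisionᵢ with N=189: (27/189)·0.4848 + (64/189)·0.7736 + (38/189)·0.7447 + (60/189)·0.8214 = 0.742

0.742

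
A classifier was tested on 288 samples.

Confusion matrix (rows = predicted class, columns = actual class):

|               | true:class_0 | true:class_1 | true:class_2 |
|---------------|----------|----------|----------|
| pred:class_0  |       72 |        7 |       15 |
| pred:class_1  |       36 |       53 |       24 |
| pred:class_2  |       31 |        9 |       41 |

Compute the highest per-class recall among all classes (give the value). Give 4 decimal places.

0.7681

Per-class recall (TP/(TP+FN)):
  class_0: TP=72, FN=36+31=67 → 72/139 = 0.51799
  class_1: TP=53, FN=7+9=16 → 53/69 = 0.76812
  class_2: TP=41, FN=15+24=39 → 41/80 = 0.51250
Highest is class 'class_1' with recall = 0.7681.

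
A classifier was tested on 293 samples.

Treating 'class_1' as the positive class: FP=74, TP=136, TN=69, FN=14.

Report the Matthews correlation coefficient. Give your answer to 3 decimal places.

MCC = (TP·TN − FP·FN) / √((TP+FP)(TP+FN)(TN+FP)(TN+FN))
Numerator = 136·69 − 74·14 = 8348
Denominator = √(210·150·143·83) = √373873500 = 19335.8087
MCC = 8348 / 19335.8087 = 0.432

0.432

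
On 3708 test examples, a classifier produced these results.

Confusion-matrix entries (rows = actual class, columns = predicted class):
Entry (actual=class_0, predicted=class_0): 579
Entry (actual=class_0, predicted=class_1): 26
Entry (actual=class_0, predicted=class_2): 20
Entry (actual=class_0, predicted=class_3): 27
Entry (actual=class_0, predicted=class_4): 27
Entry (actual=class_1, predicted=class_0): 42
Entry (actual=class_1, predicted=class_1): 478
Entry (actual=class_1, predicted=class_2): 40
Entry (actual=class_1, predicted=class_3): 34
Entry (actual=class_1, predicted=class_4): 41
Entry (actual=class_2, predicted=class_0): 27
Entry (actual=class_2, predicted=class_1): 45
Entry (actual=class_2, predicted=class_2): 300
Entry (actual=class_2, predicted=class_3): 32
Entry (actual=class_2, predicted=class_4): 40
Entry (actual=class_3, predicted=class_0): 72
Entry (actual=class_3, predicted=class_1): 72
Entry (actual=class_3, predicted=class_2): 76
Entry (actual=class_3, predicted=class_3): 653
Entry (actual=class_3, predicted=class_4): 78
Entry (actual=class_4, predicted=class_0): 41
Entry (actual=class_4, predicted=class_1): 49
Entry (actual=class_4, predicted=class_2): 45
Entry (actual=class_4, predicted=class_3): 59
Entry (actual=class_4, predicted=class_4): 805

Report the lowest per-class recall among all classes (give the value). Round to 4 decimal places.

Per-class recall (TP/(TP+FN)):
  class_0: TP=579, FN=26+20+27+27=100 → 579/679 = 0.85272
  class_1: TP=478, FN=42+40+34+41=157 → 478/635 = 0.75276
  class_2: TP=300, FN=27+45+32+40=144 → 300/444 = 0.67568
  class_3: TP=653, FN=72+72+76+78=298 → 653/951 = 0.68665
  class_4: TP=805, FN=41+49+45+59=194 → 805/999 = 0.80581
Lowest is class 'class_2' with recall = 0.6757.

0.6757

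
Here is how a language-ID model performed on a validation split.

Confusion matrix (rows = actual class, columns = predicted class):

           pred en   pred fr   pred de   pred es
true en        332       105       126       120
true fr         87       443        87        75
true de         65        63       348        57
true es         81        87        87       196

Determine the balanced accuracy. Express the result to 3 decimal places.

0.553

Balanced accuracy = mean of per-class recall.
  en: recall = 332/683 = 0.4861
  fr: recall = 443/692 = 0.6402
  de: recall = 348/533 = 0.6529
  es: recall = 196/451 = 0.4346
Mean = (0.4861 + 0.6402 + 0.6529 + 0.4346) / 4 = 0.553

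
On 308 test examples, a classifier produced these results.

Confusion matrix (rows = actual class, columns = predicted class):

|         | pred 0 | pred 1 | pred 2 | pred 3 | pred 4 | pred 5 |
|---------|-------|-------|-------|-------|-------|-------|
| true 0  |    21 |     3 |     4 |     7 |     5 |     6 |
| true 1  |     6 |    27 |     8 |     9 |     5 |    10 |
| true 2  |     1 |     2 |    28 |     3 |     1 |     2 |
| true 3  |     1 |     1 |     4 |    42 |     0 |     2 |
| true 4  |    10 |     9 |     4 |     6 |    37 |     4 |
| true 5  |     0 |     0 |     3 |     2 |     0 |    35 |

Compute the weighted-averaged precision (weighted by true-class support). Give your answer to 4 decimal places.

0.6331

Per-class precision (TP/(TP+FP)):
  0: TP=21, FP=6+1+1+10+0=18 → 21/39 = 0.53846
  1: TP=27, FP=3+2+1+9+0=15 → 27/42 = 0.64286
  2: TP=28, FP=4+8+4+4+3=23 → 28/51 = 0.54902
  3: TP=42, FP=7+9+3+6+2=27 → 42/69 = 0.60870
  4: TP=37, FP=5+5+1+0+0=11 → 37/48 = 0.77083
  5: TP=35, FP=6+10+2+2+4=24 → 35/59 = 0.59322
Weighted-precision = Σ (supportᵢ/N)·precisionᵢ with N=308: (46/308)·0.53846 + (65/308)·0.64286 + (37/308)·0.54902 + (50/308)·0.60870 + (70/308)·0.77083 + (40/308)·0.59322 = 0.6331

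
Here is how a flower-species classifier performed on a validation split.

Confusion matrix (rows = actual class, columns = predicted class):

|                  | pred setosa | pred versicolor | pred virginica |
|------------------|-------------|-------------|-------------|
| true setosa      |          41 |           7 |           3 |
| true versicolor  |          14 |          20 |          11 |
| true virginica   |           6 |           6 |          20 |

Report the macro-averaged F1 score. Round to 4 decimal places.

Per-class F1 score (2·TP/(2·TP+FP+FN)):
  setosa: TP=41, FP=14+6=20, FN=7+3=10 → 82/112 = 0.73214
  versicolor: TP=20, FP=7+6=13, FN=14+11=25 → 40/78 = 0.51282
  virginica: TP=20, FP=3+11=14, FN=6+6=12 → 40/66 = 0.60606
Macro-F1 score = mean = (0.73214 + 0.51282 + 0.60606) / 3 = 0.6170

0.6170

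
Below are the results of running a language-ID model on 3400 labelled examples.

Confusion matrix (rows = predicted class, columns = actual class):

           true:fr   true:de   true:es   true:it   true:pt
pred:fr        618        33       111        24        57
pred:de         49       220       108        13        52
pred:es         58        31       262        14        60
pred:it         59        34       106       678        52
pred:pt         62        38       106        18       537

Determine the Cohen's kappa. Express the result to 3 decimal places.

Observed agreement pₒ = trace/N = 2315/3400 = 0.6809
Expected agreement pₑ = Σ (rowᵢ·colᵢ)/N² = (846·843 + 356·442 + 693·425 + 747·929 + 758·761)/3400² = 0.2107
κ = (pₒ − pₑ)/(1 − pₑ) = (0.6809 − 0.2107)/(1 − 0.2107) = 0.596

0.596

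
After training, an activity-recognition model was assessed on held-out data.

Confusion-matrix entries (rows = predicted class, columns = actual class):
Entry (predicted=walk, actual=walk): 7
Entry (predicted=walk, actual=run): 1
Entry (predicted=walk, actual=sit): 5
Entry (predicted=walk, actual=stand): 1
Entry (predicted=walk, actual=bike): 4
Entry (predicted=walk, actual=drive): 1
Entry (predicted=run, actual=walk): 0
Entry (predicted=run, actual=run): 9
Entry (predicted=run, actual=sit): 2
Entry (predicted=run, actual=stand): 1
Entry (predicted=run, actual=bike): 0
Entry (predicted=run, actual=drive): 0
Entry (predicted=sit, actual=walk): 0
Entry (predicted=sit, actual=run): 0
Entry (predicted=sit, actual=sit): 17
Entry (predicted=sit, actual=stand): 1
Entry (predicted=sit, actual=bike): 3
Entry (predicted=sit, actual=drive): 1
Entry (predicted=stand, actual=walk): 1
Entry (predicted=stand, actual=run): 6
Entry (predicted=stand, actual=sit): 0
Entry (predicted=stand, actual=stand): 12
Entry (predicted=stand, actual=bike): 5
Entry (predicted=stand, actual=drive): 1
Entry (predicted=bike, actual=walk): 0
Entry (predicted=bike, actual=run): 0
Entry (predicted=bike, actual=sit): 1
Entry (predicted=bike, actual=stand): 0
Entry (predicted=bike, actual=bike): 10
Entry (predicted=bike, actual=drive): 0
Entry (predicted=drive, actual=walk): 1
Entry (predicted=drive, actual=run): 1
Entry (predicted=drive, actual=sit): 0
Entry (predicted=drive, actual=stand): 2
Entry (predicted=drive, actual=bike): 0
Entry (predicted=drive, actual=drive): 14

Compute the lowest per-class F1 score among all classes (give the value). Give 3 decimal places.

0.500

Per-class F1 score (2·TP/(2·TP+FP+FN)):
  walk: TP=7, FP=1+5+1+4+1=12, FN=0+0+1+0+1=2 → 14/28 = 0.5000
  run: TP=9, FP=0+2+1+0+0=3, FN=1+0+6+0+1=8 → 18/29 = 0.6207
  sit: TP=17, FP=0+0+1+3+1=5, FN=5+2+0+1+0=8 → 34/47 = 0.7234
  stand: TP=12, FP=1+6+0+5+1=13, FN=1+1+1+0+2=5 → 24/42 = 0.5714
  bike: TP=10, FP=0+0+1+0+0=1, FN=4+0+3+5+0=12 → 20/33 = 0.6061
  drive: TP=14, FP=1+1+0+2+0=4, FN=1+0+1+1+0=3 → 28/35 = 0.8000
Lowest is class 'walk' with F1 score = 0.500.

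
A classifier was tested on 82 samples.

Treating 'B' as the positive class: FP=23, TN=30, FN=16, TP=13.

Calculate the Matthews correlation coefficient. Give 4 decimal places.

MCC = (TP·TN − FP·FN) / √((TP+FP)(TP+FN)(TN+FP)(TN+FN))
Numerator = 13·30 − 23·16 = 22
Denominator = √(36·29·53·46) = √2545272 = 1595.3909
MCC = 22 / 1595.3909 = 0.0138

0.0138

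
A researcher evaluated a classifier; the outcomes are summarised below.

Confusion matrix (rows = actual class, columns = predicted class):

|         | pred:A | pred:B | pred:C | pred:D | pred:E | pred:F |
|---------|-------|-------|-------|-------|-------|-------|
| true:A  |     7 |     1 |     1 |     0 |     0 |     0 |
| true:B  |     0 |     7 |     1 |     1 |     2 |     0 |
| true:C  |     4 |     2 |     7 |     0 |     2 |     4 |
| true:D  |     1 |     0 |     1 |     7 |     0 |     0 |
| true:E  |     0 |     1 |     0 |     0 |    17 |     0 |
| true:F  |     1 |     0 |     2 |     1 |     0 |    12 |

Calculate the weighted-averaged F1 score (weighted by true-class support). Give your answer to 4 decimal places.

0.6829

Per-class F1 score (2·TP/(2·TP+FP+FN)):
  A: TP=7, FP=0+4+1+0+1=6, FN=1+1+0+0+0=2 → 14/22 = 0.63636
  B: TP=7, FP=1+2+0+1+0=4, FN=0+1+1+2+0=4 → 14/22 = 0.63636
  C: TP=7, FP=1+1+1+0+2=5, FN=4+2+0+2+4=12 → 14/31 = 0.45161
  D: TP=7, FP=0+1+0+0+1=2, FN=1+0+1+0+0=2 → 14/18 = 0.77778
  E: TP=17, FP=0+2+2+0+0=4, FN=0+1+0+0+0=1 → 34/39 = 0.87179
  F: TP=12, FP=0+0+4+0+0=4, FN=1+0+2+1+0=4 → 24/32 = 0.75000
Weighted-F1 score = Σ (supportᵢ/N)·F1 scoreᵢ with N=82: (9/82)·0.63636 + (11/82)·0.63636 + (19/82)·0.45161 + (9/82)·0.77778 + (18/82)·0.87179 + (16/82)·0.75000 = 0.6829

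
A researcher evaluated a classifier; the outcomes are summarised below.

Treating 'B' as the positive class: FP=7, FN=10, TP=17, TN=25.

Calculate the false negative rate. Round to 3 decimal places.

0.370

FNR = FN/(FN+TP) = 10/(10+17) = 0.370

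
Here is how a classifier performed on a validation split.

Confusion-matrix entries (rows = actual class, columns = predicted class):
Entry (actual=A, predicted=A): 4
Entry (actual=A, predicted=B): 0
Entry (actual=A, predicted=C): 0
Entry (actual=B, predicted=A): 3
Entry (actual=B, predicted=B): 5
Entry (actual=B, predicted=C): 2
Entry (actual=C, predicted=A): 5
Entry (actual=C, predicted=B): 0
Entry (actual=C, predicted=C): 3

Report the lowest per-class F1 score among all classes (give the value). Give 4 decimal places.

0.4615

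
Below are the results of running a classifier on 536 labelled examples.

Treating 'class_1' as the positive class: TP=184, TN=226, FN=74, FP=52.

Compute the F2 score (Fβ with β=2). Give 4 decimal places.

Fβ = (1+β²)·TP / ((1+β²)·TP + β²·FN + FP), with β²=4
= 5·184 / (5·184 + 4·74 + 52) = 0.7256

0.7256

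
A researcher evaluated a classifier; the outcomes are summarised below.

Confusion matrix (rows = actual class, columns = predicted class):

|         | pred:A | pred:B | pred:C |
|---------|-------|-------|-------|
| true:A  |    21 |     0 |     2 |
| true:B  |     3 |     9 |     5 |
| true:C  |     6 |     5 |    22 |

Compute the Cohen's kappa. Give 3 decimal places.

Observed agreement pₒ = trace/N = 52/73 = 0.7123
Expected agreement pₑ = Σ (rowᵢ·colᵢ)/N² = (23·30 + 17·14 + 33·29)/73² = 0.3537
κ = (pₒ − pₑ)/(1 − pₑ) = (0.7123 − 0.3537)/(1 − 0.3537) = 0.555

0.555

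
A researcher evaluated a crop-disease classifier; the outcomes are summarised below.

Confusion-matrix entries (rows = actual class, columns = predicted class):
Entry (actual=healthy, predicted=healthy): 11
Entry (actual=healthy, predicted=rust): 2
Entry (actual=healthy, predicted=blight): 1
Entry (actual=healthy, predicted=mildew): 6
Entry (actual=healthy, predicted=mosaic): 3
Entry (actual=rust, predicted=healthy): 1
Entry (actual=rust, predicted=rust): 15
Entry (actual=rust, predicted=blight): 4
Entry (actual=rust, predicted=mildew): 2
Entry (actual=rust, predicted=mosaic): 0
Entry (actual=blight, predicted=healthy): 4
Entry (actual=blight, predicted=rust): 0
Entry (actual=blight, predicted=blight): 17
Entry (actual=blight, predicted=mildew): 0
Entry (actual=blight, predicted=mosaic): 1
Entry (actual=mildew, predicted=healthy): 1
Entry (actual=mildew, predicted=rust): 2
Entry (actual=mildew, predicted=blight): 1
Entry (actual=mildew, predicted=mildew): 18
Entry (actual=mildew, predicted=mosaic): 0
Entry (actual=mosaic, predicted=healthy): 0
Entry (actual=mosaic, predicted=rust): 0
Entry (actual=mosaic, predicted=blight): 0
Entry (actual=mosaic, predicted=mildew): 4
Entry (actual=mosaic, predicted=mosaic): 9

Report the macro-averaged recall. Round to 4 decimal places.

0.6887

Per-class recall (TP/(TP+FN)):
  healthy: TP=11, FN=2+1+6+3=12 → 11/23 = 0.47826
  rust: TP=15, FN=1+4+2+0=7 → 15/22 = 0.68182
  blight: TP=17, FN=4+0+0+1=5 → 17/22 = 0.77273
  mildew: TP=18, FN=1+2+1+0=4 → 18/22 = 0.81818
  mosaic: TP=9, FN=0+0+0+4=4 → 9/13 = 0.69231
Macro-recall = mean = (0.47826 + 0.68182 + 0.77273 + 0.81818 + 0.69231) / 5 = 0.6887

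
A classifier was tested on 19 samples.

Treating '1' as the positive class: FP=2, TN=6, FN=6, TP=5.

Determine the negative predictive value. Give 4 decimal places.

0.5000

NPV = TN/(TN+FN) = 6/(6+6) = 0.5000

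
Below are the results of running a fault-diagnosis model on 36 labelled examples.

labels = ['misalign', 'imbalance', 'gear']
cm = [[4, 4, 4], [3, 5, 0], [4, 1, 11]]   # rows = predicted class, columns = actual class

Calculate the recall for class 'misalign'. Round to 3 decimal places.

Take TP from the diagonal, FP from the rest of the 'misalign' prediction marginal, FN from the rest of the 'misalign' actual marginal.
recall = TP/(TP+FN).
misalign: TP=4, FN=3+4=7 → 4/11 = 0.3636

0.364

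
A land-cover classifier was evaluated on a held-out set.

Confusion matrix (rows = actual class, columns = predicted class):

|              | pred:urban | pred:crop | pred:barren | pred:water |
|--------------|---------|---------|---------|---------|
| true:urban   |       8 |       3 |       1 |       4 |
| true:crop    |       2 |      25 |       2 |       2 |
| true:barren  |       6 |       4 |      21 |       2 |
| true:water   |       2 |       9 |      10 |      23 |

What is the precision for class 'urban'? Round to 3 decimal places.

precision = TP/(TP+FP).
urban: TP=8, FP=2+6+2=10 → 8/18 = 0.4444

0.444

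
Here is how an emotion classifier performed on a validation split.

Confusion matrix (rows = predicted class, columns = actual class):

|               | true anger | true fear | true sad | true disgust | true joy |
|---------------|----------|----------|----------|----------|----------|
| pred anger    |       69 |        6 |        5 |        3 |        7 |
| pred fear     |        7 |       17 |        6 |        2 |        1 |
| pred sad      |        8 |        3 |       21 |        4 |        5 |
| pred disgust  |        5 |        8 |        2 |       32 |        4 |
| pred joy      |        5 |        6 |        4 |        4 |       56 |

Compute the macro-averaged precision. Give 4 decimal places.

0.6336

Per-class precision (TP/(TP+FP)):
  anger: TP=69, FP=6+5+3+7=21 → 69/90 = 0.76667
  fear: TP=17, FP=7+6+2+1=16 → 17/33 = 0.51515
  sad: TP=21, FP=8+3+4+5=20 → 21/41 = 0.51220
  disgust: TP=32, FP=5+8+2+4=19 → 32/51 = 0.62745
  joy: TP=56, FP=5+6+4+4=19 → 56/75 = 0.74667
Macro-precision = mean = (0.76667 + 0.51515 + 0.51220 + 0.62745 + 0.74667) / 5 = 0.6336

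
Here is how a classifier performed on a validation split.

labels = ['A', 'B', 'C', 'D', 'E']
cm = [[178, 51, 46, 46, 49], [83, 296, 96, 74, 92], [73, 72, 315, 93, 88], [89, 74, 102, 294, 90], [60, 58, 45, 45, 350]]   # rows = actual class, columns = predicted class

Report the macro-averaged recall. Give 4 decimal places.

Per-class recall (TP/(TP+FN)):
  A: TP=178, FN=51+46+46+49=192 → 178/370 = 0.48108
  B: TP=296, FN=83+96+74+92=345 → 296/641 = 0.46178
  C: TP=315, FN=73+72+93+88=326 → 315/641 = 0.49142
  D: TP=294, FN=89+74+102+90=355 → 294/649 = 0.45300
  E: TP=350, FN=60+58+45+45=208 → 350/558 = 0.62724
Macro-recall = mean = (0.48108 + 0.46178 + 0.49142 + 0.45300 + 0.62724) / 5 = 0.5029

0.5029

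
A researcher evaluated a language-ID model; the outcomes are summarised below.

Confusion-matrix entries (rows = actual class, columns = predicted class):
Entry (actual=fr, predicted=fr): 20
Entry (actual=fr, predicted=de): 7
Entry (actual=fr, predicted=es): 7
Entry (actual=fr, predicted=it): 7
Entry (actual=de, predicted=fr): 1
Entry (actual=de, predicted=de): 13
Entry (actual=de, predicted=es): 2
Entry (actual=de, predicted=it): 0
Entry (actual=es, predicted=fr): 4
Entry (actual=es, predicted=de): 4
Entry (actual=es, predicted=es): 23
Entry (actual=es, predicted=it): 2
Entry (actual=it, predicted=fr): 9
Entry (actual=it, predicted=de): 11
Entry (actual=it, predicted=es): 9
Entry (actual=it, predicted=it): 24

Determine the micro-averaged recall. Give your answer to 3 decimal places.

Micro-averaging pools counts across classes: ΣTP=80, ΣFP=63, ΣFN=63.
Micro-recall = TP/(TP+FN) on pooled counts = 0.559 (equals overall accuracy in single-label multiclass).

0.559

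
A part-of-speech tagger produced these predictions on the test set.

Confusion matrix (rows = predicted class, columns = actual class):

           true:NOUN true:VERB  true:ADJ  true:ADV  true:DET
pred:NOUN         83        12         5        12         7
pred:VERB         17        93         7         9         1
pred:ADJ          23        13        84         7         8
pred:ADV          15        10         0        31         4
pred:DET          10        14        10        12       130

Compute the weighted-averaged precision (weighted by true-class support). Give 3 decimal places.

0.682

Per-class precision (TP/(TP+FP)):
  NOUN: TP=83, FP=12+5+12+7=36 → 83/119 = 0.6975
  VERB: TP=93, FP=17+7+9+1=34 → 93/127 = 0.7323
  ADJ: TP=84, FP=23+13+7+8=51 → 84/135 = 0.6222
  ADV: TP=31, FP=15+10+0+4=29 → 31/60 = 0.5167
  DET: TP=130, FP=10+14+10+12=46 → 130/176 = 0.7386
Weighted-precision = Σ (supportᵢ/N)·precisionᵢ with N=617: (148/617)·0.6975 + (142/617)·0.7323 + (106/617)·0.6222 + (71/617)·0.5167 + (150/617)·0.7386 = 0.682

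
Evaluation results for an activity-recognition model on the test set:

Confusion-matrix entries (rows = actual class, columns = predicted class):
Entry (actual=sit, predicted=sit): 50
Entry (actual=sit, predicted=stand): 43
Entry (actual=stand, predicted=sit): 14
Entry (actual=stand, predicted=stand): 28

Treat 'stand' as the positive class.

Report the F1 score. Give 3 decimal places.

0.496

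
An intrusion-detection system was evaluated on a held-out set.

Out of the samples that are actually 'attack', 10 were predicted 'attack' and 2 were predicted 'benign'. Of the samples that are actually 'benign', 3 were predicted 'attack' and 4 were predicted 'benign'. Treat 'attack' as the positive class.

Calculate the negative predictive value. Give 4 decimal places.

0.6667

NPV = TN/(TN+FN) = 4/(4+2) = 0.6667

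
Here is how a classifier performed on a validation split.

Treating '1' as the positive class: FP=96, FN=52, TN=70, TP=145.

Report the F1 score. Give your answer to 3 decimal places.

0.662

Precision = TP/(TP+FP) = 145/241 = 0.6017
Recall = TP/(TP+FN) = 145/197 = 0.7360
F1 = 2·TP/(2·TP+FP+FN) = 290/438 = 0.662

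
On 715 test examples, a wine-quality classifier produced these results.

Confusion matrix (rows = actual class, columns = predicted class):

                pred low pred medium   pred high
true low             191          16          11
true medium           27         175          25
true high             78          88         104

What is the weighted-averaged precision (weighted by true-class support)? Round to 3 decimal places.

Per-class precision (TP/(TP+FP)):
  low: TP=191, FP=27+78=105 → 191/296 = 0.6453
  medium: TP=175, FP=16+88=104 → 175/279 = 0.6272
  high: TP=104, FP=11+25=36 → 104/140 = 0.7429
Weighted-precision = Σ (supportᵢ/N)·precisionᵢ with N=715: (218/715)·0.6453 + (227/715)·0.6272 + (270/715)·0.7429 = 0.676

0.676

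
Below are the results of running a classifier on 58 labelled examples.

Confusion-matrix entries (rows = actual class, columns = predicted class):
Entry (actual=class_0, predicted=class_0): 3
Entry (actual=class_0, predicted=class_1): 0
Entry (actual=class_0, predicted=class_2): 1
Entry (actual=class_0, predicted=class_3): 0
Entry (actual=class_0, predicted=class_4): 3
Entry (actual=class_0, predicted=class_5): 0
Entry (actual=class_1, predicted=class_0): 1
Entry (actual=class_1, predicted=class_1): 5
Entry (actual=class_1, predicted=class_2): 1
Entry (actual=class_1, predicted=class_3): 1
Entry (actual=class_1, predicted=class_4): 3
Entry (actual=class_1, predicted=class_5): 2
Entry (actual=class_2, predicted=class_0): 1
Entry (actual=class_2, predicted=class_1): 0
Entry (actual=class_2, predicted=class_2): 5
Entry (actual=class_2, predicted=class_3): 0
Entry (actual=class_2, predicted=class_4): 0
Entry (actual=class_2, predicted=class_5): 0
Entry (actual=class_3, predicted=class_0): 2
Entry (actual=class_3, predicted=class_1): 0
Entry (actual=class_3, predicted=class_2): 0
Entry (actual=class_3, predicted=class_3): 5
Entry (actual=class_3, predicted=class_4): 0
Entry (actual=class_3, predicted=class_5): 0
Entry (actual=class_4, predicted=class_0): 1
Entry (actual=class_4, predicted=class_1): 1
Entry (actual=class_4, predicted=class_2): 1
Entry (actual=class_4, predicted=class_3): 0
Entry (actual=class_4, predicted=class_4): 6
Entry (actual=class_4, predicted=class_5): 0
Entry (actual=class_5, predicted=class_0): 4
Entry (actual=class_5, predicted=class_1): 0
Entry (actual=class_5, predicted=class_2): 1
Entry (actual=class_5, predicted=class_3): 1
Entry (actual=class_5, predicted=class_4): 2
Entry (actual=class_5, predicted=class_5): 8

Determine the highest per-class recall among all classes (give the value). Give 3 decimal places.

Per-class recall (TP/(TP+FN)):
  class_0: TP=3, FN=0+1+0+3+0=4 → 3/7 = 0.4286
  class_1: TP=5, FN=1+1+1+3+2=8 → 5/13 = 0.3846
  class_2: TP=5, FN=1+0+0+0+0=1 → 5/6 = 0.8333
  class_3: TP=5, FN=2+0+0+0+0=2 → 5/7 = 0.7143
  class_4: TP=6, FN=1+1+1+0+0=3 → 6/9 = 0.6667
  class_5: TP=8, FN=4+0+1+1+2=8 → 8/16 = 0.5000
Highest is class 'class_2' with recall = 0.833.

0.833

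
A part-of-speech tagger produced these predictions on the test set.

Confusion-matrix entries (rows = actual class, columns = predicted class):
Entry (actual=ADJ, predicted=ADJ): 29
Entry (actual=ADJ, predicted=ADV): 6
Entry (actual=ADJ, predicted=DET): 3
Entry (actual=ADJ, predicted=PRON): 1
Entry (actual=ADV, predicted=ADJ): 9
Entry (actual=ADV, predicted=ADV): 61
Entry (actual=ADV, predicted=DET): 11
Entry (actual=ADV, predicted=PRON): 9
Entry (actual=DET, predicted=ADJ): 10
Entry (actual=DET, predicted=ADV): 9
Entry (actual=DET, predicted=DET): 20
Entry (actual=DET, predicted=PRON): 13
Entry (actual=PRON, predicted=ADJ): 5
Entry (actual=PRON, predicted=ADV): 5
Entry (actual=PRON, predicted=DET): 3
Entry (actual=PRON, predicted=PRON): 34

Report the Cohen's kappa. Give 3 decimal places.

0.496

Observed agreement pₒ = trace/N = 144/228 = 0.6316
Expected agreement pₑ = Σ (rowᵢ·colᵢ)/N² = (39·53 + 90·81 + 52·37 + 47·57)/228² = 0.2685
κ = (pₒ − pₑ)/(1 − pₑ) = (0.6316 − 0.2685)/(1 − 0.2685) = 0.496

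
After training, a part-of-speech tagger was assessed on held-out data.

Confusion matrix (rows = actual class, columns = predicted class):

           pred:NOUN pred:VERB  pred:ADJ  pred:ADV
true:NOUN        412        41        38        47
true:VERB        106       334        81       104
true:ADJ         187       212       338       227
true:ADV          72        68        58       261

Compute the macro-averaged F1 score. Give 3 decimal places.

Per-class F1 score (2·TP/(2·TP+FP+FN)):
  NOUN: TP=412, FP=106+187+72=365, FN=41+38+47=126 → 824/1315 = 0.6266
  VERB: TP=334, FP=41+212+68=321, FN=106+81+104=291 → 668/1280 = 0.5219
  ADJ: TP=338, FP=38+81+58=177, FN=187+212+227=626 → 676/1479 = 0.4571
  ADV: TP=261, FP=47+104+227=378, FN=72+68+58=198 → 522/1098 = 0.4754
Macro-F1 score = mean = (0.6266 + 0.5219 + 0.4571 + 0.4754) / 4 = 0.520

0.520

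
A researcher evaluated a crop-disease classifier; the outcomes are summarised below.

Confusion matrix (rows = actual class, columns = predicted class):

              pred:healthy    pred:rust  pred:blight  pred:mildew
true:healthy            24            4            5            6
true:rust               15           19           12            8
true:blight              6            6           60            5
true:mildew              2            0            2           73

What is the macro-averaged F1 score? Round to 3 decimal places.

0.662

Per-class F1 score (2·TP/(2·TP+FP+FN)):
  healthy: TP=24, FP=15+6+2=23, FN=4+5+6=15 → 48/86 = 0.5581
  rust: TP=19, FP=4+6+0=10, FN=15+12+8=35 → 38/83 = 0.4578
  blight: TP=60, FP=5+12+2=19, FN=6+6+5=17 → 120/156 = 0.7692
  mildew: TP=73, FP=6+8+5=19, FN=2+0+2=4 → 146/169 = 0.8639
Macro-F1 score = mean = (0.5581 + 0.4578 + 0.7692 + 0.8639) / 4 = 0.662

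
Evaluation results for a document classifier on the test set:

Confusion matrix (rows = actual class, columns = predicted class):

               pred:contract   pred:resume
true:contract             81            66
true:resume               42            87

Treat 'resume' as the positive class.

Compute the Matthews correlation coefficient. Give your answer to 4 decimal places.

MCC = (TP·TN − FP·FN) / √((TP+FP)(TP+FN)(TN+FP)(TN+FN))
Numerator = 87·81 − 66·42 = 4275
Denominator = √(153·129·147·123) = √356864697 = 18890.8628
MCC = 4275 / 18890.8628 = 0.2263

0.2263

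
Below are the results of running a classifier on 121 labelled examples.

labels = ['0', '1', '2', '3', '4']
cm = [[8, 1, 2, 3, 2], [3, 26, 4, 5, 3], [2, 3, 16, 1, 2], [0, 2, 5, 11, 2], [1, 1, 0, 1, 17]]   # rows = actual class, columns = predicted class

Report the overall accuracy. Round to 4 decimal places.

Accuracy = trace / total = (8+26+16+11+17=78) / 121 = 78/121 = 0.6446

0.6446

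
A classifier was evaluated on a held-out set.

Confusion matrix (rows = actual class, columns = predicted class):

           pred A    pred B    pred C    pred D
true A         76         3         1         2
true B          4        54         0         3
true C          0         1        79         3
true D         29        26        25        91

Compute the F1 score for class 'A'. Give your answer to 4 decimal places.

Take TP from the diagonal, FP from the rest of the 'A' prediction marginal, FN from the rest of the 'A' actual marginal.
F1 score = 2·TP/(2·TP+FP+FN).
A: TP=76, FP=4+0+29=33, FN=3+1+2=6 → 152/191 = 0.79581

0.7958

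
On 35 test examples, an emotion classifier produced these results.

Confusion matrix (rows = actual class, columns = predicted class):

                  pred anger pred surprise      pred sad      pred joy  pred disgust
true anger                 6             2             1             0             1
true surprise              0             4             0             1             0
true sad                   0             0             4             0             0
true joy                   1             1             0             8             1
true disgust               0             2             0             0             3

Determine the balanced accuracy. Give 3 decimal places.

0.745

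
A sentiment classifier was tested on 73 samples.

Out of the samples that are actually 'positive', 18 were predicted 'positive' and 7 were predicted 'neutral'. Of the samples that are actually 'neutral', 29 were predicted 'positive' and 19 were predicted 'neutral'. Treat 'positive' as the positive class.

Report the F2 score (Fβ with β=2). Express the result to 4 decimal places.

0.6122

Fβ = (1+β²)·TP / ((1+β²)·TP + β²·FN + FP), with β²=4
= 5·18 / (5·18 + 4·7 + 29) = 0.6122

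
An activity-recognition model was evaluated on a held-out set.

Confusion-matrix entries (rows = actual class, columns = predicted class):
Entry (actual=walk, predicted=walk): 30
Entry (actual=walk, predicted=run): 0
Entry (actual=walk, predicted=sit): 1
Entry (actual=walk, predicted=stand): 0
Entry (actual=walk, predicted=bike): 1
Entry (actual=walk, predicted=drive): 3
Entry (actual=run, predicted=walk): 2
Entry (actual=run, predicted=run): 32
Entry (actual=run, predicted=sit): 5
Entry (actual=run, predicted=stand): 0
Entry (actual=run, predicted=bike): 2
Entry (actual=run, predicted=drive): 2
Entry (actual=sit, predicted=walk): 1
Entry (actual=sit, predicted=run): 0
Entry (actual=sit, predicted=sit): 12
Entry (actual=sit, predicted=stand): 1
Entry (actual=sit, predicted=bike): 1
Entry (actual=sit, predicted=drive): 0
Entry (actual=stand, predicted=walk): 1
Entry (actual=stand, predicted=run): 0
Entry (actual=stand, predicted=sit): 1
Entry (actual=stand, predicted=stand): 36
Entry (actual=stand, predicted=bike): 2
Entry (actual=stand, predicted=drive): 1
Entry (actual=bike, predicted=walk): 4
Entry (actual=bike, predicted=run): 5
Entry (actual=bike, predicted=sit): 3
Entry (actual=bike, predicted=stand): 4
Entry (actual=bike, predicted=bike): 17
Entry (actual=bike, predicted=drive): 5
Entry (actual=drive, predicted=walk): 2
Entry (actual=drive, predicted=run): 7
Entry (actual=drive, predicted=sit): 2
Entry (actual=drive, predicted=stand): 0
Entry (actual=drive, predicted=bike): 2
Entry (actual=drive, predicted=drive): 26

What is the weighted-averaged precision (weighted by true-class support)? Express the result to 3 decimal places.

0.731

Per-class precision (TP/(TP+FP)):
  walk: TP=30, FP=2+1+1+4+2=10 → 30/40 = 0.7500
  run: TP=32, FP=0+0+0+5+7=12 → 32/44 = 0.7273
  sit: TP=12, FP=1+5+1+3+2=12 → 12/24 = 0.5000
  stand: TP=36, FP=0+0+1+4+0=5 → 36/41 = 0.8780
  bike: TP=17, FP=1+2+1+2+2=8 → 17/25 = 0.6800
  drive: TP=26, FP=3+2+0+1+5=11 → 26/37 = 0.7027
Weighted-precision = Σ (supportᵢ/N)·precisionᵢ with N=211: (35/211)·0.7500 + (43/211)·0.7273 + (15/211)·0.5000 + (41/211)·0.8780 + (38/211)·0.6800 + (39/211)·0.7027 = 0.731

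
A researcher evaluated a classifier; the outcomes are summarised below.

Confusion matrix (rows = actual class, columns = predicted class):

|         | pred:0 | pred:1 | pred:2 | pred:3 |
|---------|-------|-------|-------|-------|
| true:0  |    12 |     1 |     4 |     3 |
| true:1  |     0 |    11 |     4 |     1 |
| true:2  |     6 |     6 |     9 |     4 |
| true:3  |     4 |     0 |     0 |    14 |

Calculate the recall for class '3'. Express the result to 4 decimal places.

Take TP from the diagonal, FP from the rest of the '3' prediction marginal, FN from the rest of the '3' actual marginal.
recall = TP/(TP+FN).
3: TP=14, FN=4+0+0=4 → 14/18 = 0.77778

0.7778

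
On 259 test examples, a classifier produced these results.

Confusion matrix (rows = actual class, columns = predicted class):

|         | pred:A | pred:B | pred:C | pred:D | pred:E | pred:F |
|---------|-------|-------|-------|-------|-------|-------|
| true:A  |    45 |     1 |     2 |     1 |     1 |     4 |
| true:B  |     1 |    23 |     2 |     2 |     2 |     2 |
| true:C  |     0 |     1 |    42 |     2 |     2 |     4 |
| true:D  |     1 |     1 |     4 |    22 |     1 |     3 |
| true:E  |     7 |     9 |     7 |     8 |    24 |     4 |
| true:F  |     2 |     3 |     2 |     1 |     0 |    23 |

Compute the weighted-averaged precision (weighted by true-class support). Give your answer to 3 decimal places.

0.709

Per-class precision (TP/(TP+FP)):
  A: TP=45, FP=1+0+1+7+2=11 → 45/56 = 0.8036
  B: TP=23, FP=1+1+1+9+3=15 → 23/38 = 0.6053
  C: TP=42, FP=2+2+4+7+2=17 → 42/59 = 0.7119
  D: TP=22, FP=1+2+2+8+1=14 → 22/36 = 0.6111
  E: TP=24, FP=1+2+2+1+0=6 → 24/30 = 0.8000
  F: TP=23, FP=4+2+4+3+4=17 → 23/40 = 0.5750
Weighted-precision = Σ (supportᵢ/N)·precisionᵢ with N=259: (54/259)·0.8036 + (32/259)·0.6053 + (51/259)·0.7119 + (32/259)·0.6111 + (59/259)·0.8000 + (31/259)·0.5750 = 0.709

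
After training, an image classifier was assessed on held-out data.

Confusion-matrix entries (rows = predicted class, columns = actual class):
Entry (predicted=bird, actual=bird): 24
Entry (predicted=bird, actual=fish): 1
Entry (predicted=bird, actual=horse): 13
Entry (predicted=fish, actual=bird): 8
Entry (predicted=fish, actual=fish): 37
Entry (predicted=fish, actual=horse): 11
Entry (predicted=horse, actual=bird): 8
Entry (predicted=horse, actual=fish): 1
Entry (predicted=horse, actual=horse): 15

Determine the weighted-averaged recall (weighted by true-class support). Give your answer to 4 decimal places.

0.6441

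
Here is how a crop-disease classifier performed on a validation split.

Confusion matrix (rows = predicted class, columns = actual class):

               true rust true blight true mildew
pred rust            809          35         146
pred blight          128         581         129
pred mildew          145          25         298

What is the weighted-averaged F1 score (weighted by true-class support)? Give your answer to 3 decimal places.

Per-class F1 score (2·TP/(2·TP+FP+FN)):
  rust: TP=809, FP=35+146=181, FN=128+145=273 → 1618/2072 = 0.7809
  blight: TP=581, FP=128+129=257, FN=35+25=60 → 1162/1479 = 0.7857
  mildew: TP=298, FP=145+25=170, FN=146+129=275 → 596/1041 = 0.5725
Weighted-F1 score = Σ (supportᵢ/N)·F1 scoreᵢ with N=2296: (1082/2296)·0.7809 + (641/2296)·0.7857 + (573/2296)·0.5725 = 0.730

0.730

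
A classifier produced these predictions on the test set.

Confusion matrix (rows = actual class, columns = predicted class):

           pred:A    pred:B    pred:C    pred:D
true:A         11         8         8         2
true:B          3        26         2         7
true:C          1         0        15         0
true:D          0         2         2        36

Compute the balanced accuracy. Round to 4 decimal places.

0.7253

Balanced accuracy = mean of per-class recall.
  A: recall = 11/29 = 0.37931
  B: recall = 26/38 = 0.68421
  C: recall = 15/16 = 0.93750
  D: recall = 36/40 = 0.90000
Mean = (0.37931 + 0.68421 + 0.93750 + 0.90000) / 4 = 0.7253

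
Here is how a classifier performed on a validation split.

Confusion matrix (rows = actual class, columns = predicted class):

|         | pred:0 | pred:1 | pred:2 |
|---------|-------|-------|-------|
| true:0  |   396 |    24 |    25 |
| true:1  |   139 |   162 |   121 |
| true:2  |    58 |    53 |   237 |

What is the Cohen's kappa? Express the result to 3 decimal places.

Observed agreement pₒ = trace/N = 795/1215 = 0.6543
Expected agreement pₑ = Σ (rowᵢ·colᵢ)/N² = (445·593 + 422·239 + 348·383)/1215² = 0.3374
κ = (pₒ − pₑ)/(1 − pₑ) = (0.6543 − 0.3374)/(1 − 0.3374) = 0.478

0.478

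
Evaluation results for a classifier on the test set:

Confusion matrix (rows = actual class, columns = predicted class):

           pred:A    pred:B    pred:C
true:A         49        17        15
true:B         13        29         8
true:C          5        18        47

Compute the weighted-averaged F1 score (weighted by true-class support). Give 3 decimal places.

Per-class F1 score (2·TP/(2·TP+FP+FN)):
  A: TP=49, FP=13+5=18, FN=17+15=32 → 98/148 = 0.6622
  B: TP=29, FP=17+18=35, FN=13+8=21 → 58/114 = 0.5088
  C: TP=47, FP=15+8=23, FN=5+18=23 → 94/140 = 0.6714
Weighted-F1 score = Σ (supportᵢ/N)·F1 scoreᵢ with N=201: (81/201)·0.6622 + (50/201)·0.5088 + (70/201)·0.6714 = 0.627

0.627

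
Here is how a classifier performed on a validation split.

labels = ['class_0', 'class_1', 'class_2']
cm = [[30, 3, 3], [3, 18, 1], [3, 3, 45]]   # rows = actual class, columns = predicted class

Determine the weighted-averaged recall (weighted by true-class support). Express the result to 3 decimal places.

Per-class recall (TP/(TP+FN)):
  class_0: TP=30, FN=3+3=6 → 30/36 = 0.8333
  class_1: TP=18, FN=3+1=4 → 18/22 = 0.8182
  class_2: TP=45, FN=3+3=6 → 45/51 = 0.8824
Weighted-recall = Σ (supportᵢ/N)·recallᵢ with N=109: (36/109)·0.8333 + (22/109)·0.8182 + (51/109)·0.8824 = 0.853

0.853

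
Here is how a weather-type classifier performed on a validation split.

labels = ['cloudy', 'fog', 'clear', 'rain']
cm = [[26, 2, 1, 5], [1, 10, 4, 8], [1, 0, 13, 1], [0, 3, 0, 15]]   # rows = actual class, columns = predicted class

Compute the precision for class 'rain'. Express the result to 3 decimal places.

0.517

precision = TP/(TP+FP).
rain: TP=15, FP=5+8+1=14 → 15/29 = 0.5172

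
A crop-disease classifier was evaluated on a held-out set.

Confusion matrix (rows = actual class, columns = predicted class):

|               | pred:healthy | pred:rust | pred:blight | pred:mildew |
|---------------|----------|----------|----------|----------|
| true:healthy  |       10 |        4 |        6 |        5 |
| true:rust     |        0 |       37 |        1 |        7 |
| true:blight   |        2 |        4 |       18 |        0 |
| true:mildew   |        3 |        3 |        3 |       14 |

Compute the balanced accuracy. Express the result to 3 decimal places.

Balanced accuracy = mean of per-class recall.
  healthy: recall = 10/25 = 0.4000
  rust: recall = 37/45 = 0.8222
  blight: recall = 18/24 = 0.7500
  mildew: recall = 14/23 = 0.6087
Mean = (0.4000 + 0.8222 + 0.7500 + 0.6087) / 4 = 0.645

0.645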